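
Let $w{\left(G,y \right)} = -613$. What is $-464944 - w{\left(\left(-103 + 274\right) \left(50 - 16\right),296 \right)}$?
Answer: $-464331$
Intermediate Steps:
$-464944 - w{\left(\left(-103 + 274\right) \left(50 - 16\right),296 \right)} = -464944 - -613 = -464944 + 613 = -464331$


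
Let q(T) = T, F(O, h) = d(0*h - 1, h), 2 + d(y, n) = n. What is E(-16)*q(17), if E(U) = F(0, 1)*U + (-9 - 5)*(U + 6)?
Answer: 2652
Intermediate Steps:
d(y, n) = -2 + n
F(O, h) = -2 + h
E(U) = -84 - 15*U (E(U) = (-2 + 1)*U + (-9 - 5)*(U + 6) = -U - 14*(6 + U) = -U + (-84 - 14*U) = -84 - 15*U)
E(-16)*q(17) = (-84 - 15*(-16))*17 = (-84 + 240)*17 = 156*17 = 2652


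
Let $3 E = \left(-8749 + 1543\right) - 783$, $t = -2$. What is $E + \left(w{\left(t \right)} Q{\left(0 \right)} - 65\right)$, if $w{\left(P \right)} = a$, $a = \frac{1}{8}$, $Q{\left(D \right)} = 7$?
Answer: $- \frac{21817}{8} \approx -2727.1$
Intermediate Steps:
$E = -2663$ ($E = \frac{\left(-8749 + 1543\right) - 783}{3} = \frac{-7206 - 783}{3} = \frac{1}{3} \left(-7989\right) = -2663$)
$a = \frac{1}{8} \approx 0.125$
$w{\left(P \right)} = \frac{1}{8}$
$E + \left(w{\left(t \right)} Q{\left(0 \right)} - 65\right) = -2663 + \left(\frac{1}{8} \cdot 7 - 65\right) = -2663 + \left(\frac{7}{8} - 65\right) = -2663 - \frac{513}{8} = - \frac{21817}{8}$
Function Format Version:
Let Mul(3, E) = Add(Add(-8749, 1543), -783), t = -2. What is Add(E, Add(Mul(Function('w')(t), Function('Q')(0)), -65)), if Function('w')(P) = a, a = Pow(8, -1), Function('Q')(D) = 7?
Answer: Rational(-21817, 8) ≈ -2727.1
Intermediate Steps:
E = -2663 (E = Mul(Rational(1, 3), Add(Add(-8749, 1543), -783)) = Mul(Rational(1, 3), Add(-7206, -783)) = Mul(Rational(1, 3), -7989) = -2663)
a = Rational(1, 8) ≈ 0.12500
Function('w')(P) = Rational(1, 8)
Add(E, Add(Mul(Function('w')(t), Function('Q')(0)), -65)) = Add(-2663, Add(Mul(Rational(1, 8), 7), -65)) = Add(-2663, Add(Rational(7, 8), -65)) = Add(-2663, Rational(-513, 8)) = Rational(-21817, 8)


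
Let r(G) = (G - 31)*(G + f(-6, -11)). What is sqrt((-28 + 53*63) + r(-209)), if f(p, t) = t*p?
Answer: 11*sqrt(311) ≈ 193.99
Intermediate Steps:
f(p, t) = p*t
r(G) = (-31 + G)*(66 + G) (r(G) = (G - 31)*(G - 6*(-11)) = (-31 + G)*(G + 66) = (-31 + G)*(66 + G))
sqrt((-28 + 53*63) + r(-209)) = sqrt((-28 + 53*63) + (-2046 + (-209)**2 + 35*(-209))) = sqrt((-28 + 3339) + (-2046 + 43681 - 7315)) = sqrt(3311 + 34320) = sqrt(37631) = 11*sqrt(311)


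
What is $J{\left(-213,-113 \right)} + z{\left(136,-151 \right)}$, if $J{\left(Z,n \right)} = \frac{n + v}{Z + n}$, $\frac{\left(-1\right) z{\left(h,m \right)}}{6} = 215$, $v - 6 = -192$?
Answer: $- \frac{420241}{326} \approx -1289.1$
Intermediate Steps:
$v = -186$ ($v = 6 - 192 = -186$)
$z{\left(h,m \right)} = -1290$ ($z{\left(h,m \right)} = \left(-6\right) 215 = -1290$)
$J{\left(Z,n \right)} = \frac{-186 + n}{Z + n}$ ($J{\left(Z,n \right)} = \frac{n - 186}{Z + n} = \frac{-186 + n}{Z + n}$)
$J{\left(-213,-113 \right)} + z{\left(136,-151 \right)} = \frac{-186 - 113}{-213 - 113} - 1290 = \frac{1}{-326} \left(-299\right) - 1290 = \left(- \frac{1}{326}\right) \left(-299\right) - 1290 = \frac{299}{326} - 1290 = - \frac{420241}{326}$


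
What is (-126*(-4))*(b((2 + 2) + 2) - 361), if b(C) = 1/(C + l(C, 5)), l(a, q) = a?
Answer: -181902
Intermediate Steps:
b(C) = 1/(2*C) (b(C) = 1/(C + C) = 1/(2*C))
(-126*(-4))*(b((2 + 2) + 2) - 361) = (-126*(-4))*(1/(2*((2 + 2) + 2)) - 361) = 504*(1/(2*(4 + 2)) - 361) = 504*((½)/6 - 361) = 504*((½)*(⅙) - 361) = 504*(1/12 - 361) = 504*(-4331/12) = -181902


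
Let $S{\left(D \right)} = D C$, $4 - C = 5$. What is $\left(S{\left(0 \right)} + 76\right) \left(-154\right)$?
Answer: $-11704$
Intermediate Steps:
$C = -1$ ($C = 4 - 5 = -1$)
$S{\left(D \right)} = - D$ ($S{\left(D \right)} = D \left(-1\right) = - D$)
$\left(S{\left(0 \right)} + 76\right) \left(-154\right) = \left(\left(-1\right) 0 + 76\right) \left(-154\right) = \left(0 + 76\right) \left(-154\right) = 76 \left(-154\right) = -11704$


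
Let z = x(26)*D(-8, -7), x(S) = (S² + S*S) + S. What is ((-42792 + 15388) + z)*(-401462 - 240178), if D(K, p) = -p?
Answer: 11394243120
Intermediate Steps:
x(S) = S + 2*S² (x(S) = (S² + S²) + S = 2*S² + S = S + 2*S²)
z = 9646 (z = (26*(1 + 2*26))*(-1*(-7)) = (26*(1 + 52))*7 = (26*53)*7 = 1378*7 = 9646)
((-42792 + 15388) + z)*(-401462 - 240178) = ((-42792 + 15388) + 9646)*(-401462 - 240178) = (-27404 + 9646)*(-641640) = -17758*(-641640) = 11394243120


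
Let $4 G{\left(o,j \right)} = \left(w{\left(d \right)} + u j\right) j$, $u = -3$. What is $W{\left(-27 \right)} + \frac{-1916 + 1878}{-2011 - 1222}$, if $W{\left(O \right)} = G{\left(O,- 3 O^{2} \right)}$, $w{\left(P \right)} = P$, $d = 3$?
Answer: $- \frac{11602806973}{3233} \approx -3.5889 \cdot 10^{6}$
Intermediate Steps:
$G{\left(o,j \right)} = \frac{j \left(3 - 3 j\right)}{4}$ ($G{\left(o,j \right)} = \frac{\left(3 - 3 j\right) j}{4} = \frac{j \left(3 - 3 j\right)}{4}$)
$W{\left(O \right)} = - \frac{9 O^{2} \left(1 + 3 O^{2}\right)}{4}$ ($W{\left(O \right)} = \frac{3 \left(- 3 O^{2}\right) \left(1 - - 3 O^{2}\right)}{4} = \frac{3 \left(- 3 O^{2}\right) \left(1 + 3 O^{2}\right)}{4} = - \frac{9 O^{2} \left(1 + 3 O^{2}\right)}{4}$)
$W{\left(-27 \right)} + \frac{-1916 + 1878}{-2011 - 1222} = \frac{9 \left(-27\right)^{2} \left(-1 - 3 \left(-27\right)^{2}\right)}{4} + \frac{-1916 + 1878}{-2011 - 1222} = \frac{9}{4} \cdot 729 \left(-1 - 2187\right) - \frac{38}{-3233} = \frac{9}{4} \cdot 729 \left(-1 - 2187\right) - - \frac{38}{3233} = \frac{9}{4} \cdot 729 \left(-2188\right) + \frac{38}{3233} = -3588867 + \frac{38}{3233} = - \frac{11602806973}{3233}$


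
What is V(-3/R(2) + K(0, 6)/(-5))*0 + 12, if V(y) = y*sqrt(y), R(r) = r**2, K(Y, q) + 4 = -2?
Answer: 12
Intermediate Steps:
K(Y, q) = -6 (K(Y, q) = -4 - 2 = -6)
V(y) = y**(3/2)
V(-3/R(2) + K(0, 6)/(-5))*0 + 12 = (-3/(2**2) - 6/(-5))**(3/2)*0 + 12 = (-3/4 - 6*(-1/5))**(3/2)*0 + 12 = (-3*1/4 + 6/5)**(3/2)*0 + 12 = (-3/4 + 6/5)**(3/2)*0 + 12 = (9/20)**(3/2)*0 + 12 = (27*sqrt(5)/200)*0 + 12 = 0 + 12 = 12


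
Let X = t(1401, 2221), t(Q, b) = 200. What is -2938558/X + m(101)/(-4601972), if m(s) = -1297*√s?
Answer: -1469279/100 + 1297*√101/4601972 ≈ -14693.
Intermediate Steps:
X = 200
-2938558/X + m(101)/(-4601972) = -2938558/200 - 1297*√101/(-4601972) = -2938558*1/200 - 1297*√101*(-1/4601972) = -1469279/100 + 1297*√101/4601972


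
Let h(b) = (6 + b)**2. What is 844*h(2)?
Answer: 54016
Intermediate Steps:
844*h(2) = 844*(6 + 2)**2 = 844*8**2 = 844*64 = 54016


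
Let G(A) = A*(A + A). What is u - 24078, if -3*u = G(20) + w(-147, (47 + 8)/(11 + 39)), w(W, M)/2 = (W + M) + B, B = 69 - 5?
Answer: -364351/15 ≈ -24290.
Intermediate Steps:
B = 64
G(A) = 2*A**2 (G(A) = A*(2*A) = 2*A**2)
w(W, M) = 128 + 2*M + 2*W (w(W, M) = 2*((W + M) + 64) = 2*((M + W) + 64) = 2*(64 + M + W) = 128 + 2*M + 2*W)
u = -3181/15 (u = -(2*20**2 + (128 + 2*((47 + 8)/(11 + 39)) + 2*(-147)))/3 = -(2*400 + (128 + 2*(55/50) - 294))/3 = -(800 + (128 + 2*(55*(1/50)) - 294))/3 = -(800 + (128 + 2*(11/10) - 294))/3 = -(800 + (128 + 11/5 - 294))/3 = -(800 - 819/5)/3 = -1/3*3181/5 = -3181/15 ≈ -212.07)
u - 24078 = -3181/15 - 24078 = -364351/15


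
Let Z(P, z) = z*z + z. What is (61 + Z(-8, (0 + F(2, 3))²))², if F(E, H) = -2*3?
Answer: 1940449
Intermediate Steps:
F(E, H) = -6
Z(P, z) = z + z² (Z(P, z) = z² + z = z + z²)
(61 + Z(-8, (0 + F(2, 3))²))² = (61 + (0 - 6)²*(1 + (0 - 6)²))² = (61 + (-6)²*(1 + (-6)²))² = (61 + 36*(1 + 36))² = (61 + 36*37)² = (61 + 1332)² = 1393² = 1940449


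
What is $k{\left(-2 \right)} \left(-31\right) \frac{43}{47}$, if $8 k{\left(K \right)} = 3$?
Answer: $- \frac{3999}{376} \approx -10.636$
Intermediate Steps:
$k{\left(K \right)} = \frac{3}{8}$ ($k{\left(K \right)} = \frac{1}{8} \cdot 3 = \frac{3}{8}$)
$k{\left(-2 \right)} \left(-31\right) \frac{43}{47} = \frac{3}{8} \left(-31\right) \frac{43}{47} = - \frac{93 \cdot 43 \cdot \frac{1}{47}}{8} = \left(- \frac{93}{8}\right) \frac{43}{47} = - \frac{3999}{376}$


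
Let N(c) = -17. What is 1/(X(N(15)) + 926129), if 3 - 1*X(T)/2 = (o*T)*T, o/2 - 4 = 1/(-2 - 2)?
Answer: 1/921800 ≈ 1.0848e-6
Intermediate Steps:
o = 15/2 (o = 8 + 2/(-2 - 2) = 8 + 2/(-4) = 8 + 2*(-¼) = 8 - ½ = 15/2 ≈ 7.5000)
X(T) = 6 - 15*T² (X(T) = 6 - 2*15*T/2*T = 6 - 15*T²)
1/(X(N(15)) + 926129) = 1/((6 - 15*(-17)²) + 926129) = 1/((6 - 15*289) + 926129) = 1/((6 - 4335) + 926129) = 1/(-4329 + 926129) = 1/921800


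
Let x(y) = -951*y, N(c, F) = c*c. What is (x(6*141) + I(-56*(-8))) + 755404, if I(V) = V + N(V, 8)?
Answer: 152010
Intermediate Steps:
N(c, F) = c**2
I(V) = V + V**2
(x(6*141) + I(-56*(-8))) + 755404 = (-5706*141 + (-56*(-8))*(1 - 56*(-8))) + 755404 = (-951*846 + 448*(1 + 448)) + 755404 = (-804546 + 448*449) + 755404 = (-804546 + 201152) + 755404 = -603394 + 755404 = 152010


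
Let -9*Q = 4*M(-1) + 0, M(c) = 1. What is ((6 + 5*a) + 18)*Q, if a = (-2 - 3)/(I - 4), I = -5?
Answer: -964/81 ≈ -11.901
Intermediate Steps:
a = 5/9 (a = (-2 - 3)/(-5 - 4) = -5/(-9) = -5*(-⅑) = 5/9 ≈ 0.55556)
Q = -4/9 (Q = -(4*1 + 0)/9 = -(4 + 0)/9 = -⅑*4 = -4/9 ≈ -0.44444)
((6 + 5*a) + 18)*Q = ((6 + 5*(5/9)) + 18)*(-4/9) = ((6 + 25/9) + 18)*(-4/9) = (79/9 + 18)*(-4/9) = (241/9)*(-4/9) = -964/81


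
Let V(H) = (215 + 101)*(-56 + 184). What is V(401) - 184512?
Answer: -144064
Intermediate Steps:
V(H) = 40448 (V(H) = 316*128 = 40448)
V(401) - 184512 = 40448 - 184512 = -144064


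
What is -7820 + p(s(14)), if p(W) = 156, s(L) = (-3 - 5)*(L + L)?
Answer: -7664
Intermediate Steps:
s(L) = -16*L
-7820 + p(s(14)) = -7820 + 156 = -7664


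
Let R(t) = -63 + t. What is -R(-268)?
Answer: 331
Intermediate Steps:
-R(-268) = -(-63 - 268) = -1*(-331) = 331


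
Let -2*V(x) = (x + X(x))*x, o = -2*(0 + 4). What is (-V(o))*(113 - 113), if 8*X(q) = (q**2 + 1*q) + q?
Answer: 0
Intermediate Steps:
X(q) = q/4 + q**2/8 (X(q) = ((q**2 + 1*q) + q)/8 = ((q**2 + q) + q)/8 = ((q + q**2) + q)/8 = (q**2 + 2*q)/8 = q/4 + q**2/8)
o = -8 (o = -2*4 = -8)
V(x) = -x*(x + x*(2 + x)/8)/2 (V(x) = -(x + x*(2 + x)/8)*x/2 = -x*(x + x*(2 + x)/8)/2)
(-V(o))*(113 - 113) = (-(-1)*(-8)**2*(10 - 8)/16)*(113 - 113) = -(-1)*64*2/16*0 = -1*(-8)*0 = 8*0 = 0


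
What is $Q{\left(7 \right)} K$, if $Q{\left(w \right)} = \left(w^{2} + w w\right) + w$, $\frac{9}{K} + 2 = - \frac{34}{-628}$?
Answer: $- \frac{296730}{611} \approx -485.65$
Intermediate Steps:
$K = - \frac{2826}{611}$ ($K = \frac{9}{-2 - \frac{34}{-628}} = \frac{9}{-2 - - \frac{17}{314}} = \frac{9}{-2 + \frac{17}{314}} = \frac{9}{- \frac{611}{314}} = 9 \left(- \frac{314}{611}\right) = - \frac{2826}{611} \approx -4.6252$)
$Q{\left(w \right)} = w + 2 w^{2}$ ($Q{\left(w \right)} = \left(w^{2} + w^{2}\right) + w = 2 w^{2} + w = w + 2 w^{2}$)
$Q{\left(7 \right)} K = 7 \left(1 + 2 \cdot 7\right) \left(- \frac{2826}{611}\right) = 7 \left(1 + 14\right) \left(- \frac{2826}{611}\right) = 7 \cdot 15 \left(- \frac{2826}{611}\right) = 105 \left(- \frac{2826}{611}\right) = - \frac{296730}{611}$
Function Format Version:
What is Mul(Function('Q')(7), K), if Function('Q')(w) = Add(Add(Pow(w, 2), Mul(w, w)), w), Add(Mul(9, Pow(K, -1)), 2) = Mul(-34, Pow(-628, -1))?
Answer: Rational(-296730, 611) ≈ -485.65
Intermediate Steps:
K = Rational(-2826, 611) (K = Mul(9, Pow(Add(-2, Mul(-34, Pow(-628, -1))), -1)) = Mul(9, Pow(Add(-2, Mul(-34, Rational(-1, 628))), -1)) = Mul(9, Pow(Add(-2, Rational(17, 314)), -1)) = Mul(9, Pow(Rational(-611, 314), -1)) = Mul(9, Rational(-314, 611)) = Rational(-2826, 611) ≈ -4.6252)
Function('Q')(w) = Add(w, Mul(2, Pow(w, 2))) (Function('Q')(w) = Add(Add(Pow(w, 2), Pow(w, 2)), w) = Add(Mul(2, Pow(w, 2)), w) = Add(w, Mul(2, Pow(w, 2))))
Mul(Function('Q')(7), K) = Mul(Mul(7, Add(1, Mul(2, 7))), Rational(-2826, 611)) = Mul(Mul(7, Add(1, 14)), Rational(-2826, 611)) = Mul(Mul(7, 15), Rational(-2826, 611)) = Mul(105, Rational(-2826, 611)) = Rational(-296730, 611)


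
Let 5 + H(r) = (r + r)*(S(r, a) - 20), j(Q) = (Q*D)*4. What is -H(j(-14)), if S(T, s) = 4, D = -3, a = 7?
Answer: 5381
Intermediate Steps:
j(Q) = -12*Q (j(Q) = (Q*(-3))*4 = -3*Q*4 = -12*Q)
H(r) = -5 - 32*r (H(r) = -5 + (r + r)*(4 - 20) = -5 + (2*r)*(-16) = -5 - 32*r)
-H(j(-14)) = -(-5 - (-384)*(-14)) = -(-5 - 32*168) = -(-5 - 5376) = -1*(-5381) = 5381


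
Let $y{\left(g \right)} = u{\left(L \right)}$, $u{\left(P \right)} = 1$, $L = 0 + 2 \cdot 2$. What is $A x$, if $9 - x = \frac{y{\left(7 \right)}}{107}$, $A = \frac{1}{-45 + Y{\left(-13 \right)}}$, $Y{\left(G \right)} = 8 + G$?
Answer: $- \frac{481}{2675} \approx -0.17981$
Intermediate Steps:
$L = 4$ ($L = 0 + 4 = 4$)
$y{\left(g \right)} = 1$
$A = - \frac{1}{50}$ ($A = \frac{1}{-45 + \left(8 - 13\right)} = \frac{1}{-45 - 5} = \frac{1}{-50} = - \frac{1}{50} \approx -0.02$)
$x = \frac{962}{107}$ ($x = 9 - 1 \cdot \frac{1}{107} = 9 - \frac{1}{107} = \frac{962}{107} \approx 8.9907$)
$A x = \left(- \frac{1}{50}\right) \frac{962}{107} = - \frac{481}{2675}$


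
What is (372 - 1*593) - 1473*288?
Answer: -424445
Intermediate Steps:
(372 - 1*593) - 1473*288 = (372 - 593) - 424224 = -221 - 424224 = -424445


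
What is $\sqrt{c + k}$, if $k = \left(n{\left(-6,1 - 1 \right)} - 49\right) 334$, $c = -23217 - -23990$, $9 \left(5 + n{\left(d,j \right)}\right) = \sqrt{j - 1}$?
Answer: $\frac{\sqrt{-155367 + 334 i}}{3} \approx 0.14123 + 131.39 i$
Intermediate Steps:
$n{\left(d,j \right)} = -5 + \frac{\sqrt{-1 + j}}{9}$ ($n{\left(d,j \right)} = -5 + \frac{\sqrt{j - 1}}{9} = -5 + \frac{\sqrt{-1 + j}}{9}$)
$c = 773$ ($c = -23217 + 23990 = 773$)
$k = -18036 + \frac{334 i}{9}$ ($k = \left(\left(-5 + \frac{\sqrt{-1 + \left(1 - 1\right)}}{9}\right) - 49\right) 334 = \left(\left(-5 + \frac{\sqrt{-1 + 0}}{9}\right) - 49\right) 334 = \left(\left(-5 + \frac{\sqrt{-1}}{9}\right) - 49\right) 334 = \left(\left(-5 + \frac{i}{9}\right) - 49\right) 334 = \left(-54 + \frac{i}{9}\right) 334 = -18036 + \frac{334 i}{9} \approx -18036.0 + 37.111 i$)
$\sqrt{c + k} = \sqrt{773 - \left(18036 - \frac{334 i}{9}\right)} = \sqrt{-17263 + \frac{334 i}{9}}$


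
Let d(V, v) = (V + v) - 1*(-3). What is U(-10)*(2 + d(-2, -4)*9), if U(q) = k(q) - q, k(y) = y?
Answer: 0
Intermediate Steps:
d(V, v) = 3 + V + v (d(V, v) = (V + v) + 3 = 3 + V + v)
U(q) = 0 (U(q) = q - q = 0)
U(-10)*(2 + d(-2, -4)*9) = 0*(2 + (3 - 2 - 4)*9) = 0*(2 - 3*9) = 0*(2 - 27) = 0*(-25) = 0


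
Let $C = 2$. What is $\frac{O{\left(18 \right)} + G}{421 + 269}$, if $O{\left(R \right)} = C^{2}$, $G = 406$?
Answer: $\frac{41}{69} \approx 0.5942$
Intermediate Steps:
$O{\left(R \right)} = 4$ ($O{\left(R \right)} = 2^{2} = 4$)
$\frac{O{\left(18 \right)} + G}{421 + 269} = \frac{4 + 406}{421 + 269} = \frac{410}{690} = 410 \cdot \frac{1}{690} = \frac{41}{69}$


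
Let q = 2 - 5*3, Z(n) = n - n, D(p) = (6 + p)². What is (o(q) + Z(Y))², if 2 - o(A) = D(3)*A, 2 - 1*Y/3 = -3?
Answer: 1113025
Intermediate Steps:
Y = 15 (Y = 6 - 3*(-3) = 6 + 9 = 15)
Z(n) = 0
q = -13 (q = 2 - 15 = -13)
o(A) = 2 - 81*A (o(A) = 2 - (6 + 3)²*A = 2 - 9²*A = 2 - 81*A)
(o(q) + Z(Y))² = ((2 - 81*(-13)) + 0)² = ((2 + 1053) + 0)² = (1055 + 0)² = 1055² = 1113025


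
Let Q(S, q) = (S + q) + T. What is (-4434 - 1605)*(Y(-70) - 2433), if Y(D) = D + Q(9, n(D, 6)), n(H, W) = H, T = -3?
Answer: 15502113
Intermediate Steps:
Q(S, q) = -3 + S + q (Q(S, q) = (S + q) - 3 = -3 + S + q)
Y(D) = 6 + 2*D (Y(D) = D + (-3 + 9 + D) = D + (6 + D) = 6 + 2*D)
(-4434 - 1605)*(Y(-70) - 2433) = (-4434 - 1605)*((6 + 2*(-70)) - 2433) = -6039*((6 - 140) - 2433) = -6039*(-134 - 2433) = -6039*(-2567) = 15502113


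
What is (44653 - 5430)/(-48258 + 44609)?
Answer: -39223/3649 ≈ -10.749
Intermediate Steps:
(44653 - 5430)/(-48258 + 44609) = 39223/(-3649) = 39223*(-1/3649) = -39223/3649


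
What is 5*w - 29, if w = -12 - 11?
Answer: -144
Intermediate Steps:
w = -23
5*w - 29 = 5*(-23) - 29 = -115 - 29 = -144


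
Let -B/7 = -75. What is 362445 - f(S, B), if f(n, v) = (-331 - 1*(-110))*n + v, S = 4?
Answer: 362804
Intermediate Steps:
B = 525 (B = -7*(-75) = 525)
f(n, v) = v - 221*n (f(n, v) = (-331 + 110)*n + v = -221*n + v = v - 221*n)
362445 - f(S, B) = 362445 - (525 - 221*4) = 362445 - (525 - 884) = 362445 - 1*(-359) = 362445 + 359 = 362804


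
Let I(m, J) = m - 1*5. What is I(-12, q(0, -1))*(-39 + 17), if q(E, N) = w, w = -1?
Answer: 374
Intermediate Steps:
q(E, N) = -1
I(m, J) = -5 + m (I(m, J) = m - 5 = -5 + m)
I(-12, q(0, -1))*(-39 + 17) = (-5 - 12)*(-39 + 17) = -17*(-22) = 374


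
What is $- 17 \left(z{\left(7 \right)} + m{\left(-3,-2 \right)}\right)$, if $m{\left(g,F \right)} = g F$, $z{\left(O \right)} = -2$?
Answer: $-68$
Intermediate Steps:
$m{\left(g,F \right)} = F g$
$- 17 \left(z{\left(7 \right)} + m{\left(-3,-2 \right)}\right) = - 17 \left(-2 - -6\right) = - 17 \left(-2 + 6\right) = \left(-17\right) 4 = -68$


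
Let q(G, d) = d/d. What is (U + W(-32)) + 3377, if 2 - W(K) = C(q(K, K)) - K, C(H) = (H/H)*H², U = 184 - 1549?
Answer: 1981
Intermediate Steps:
q(G, d) = 1
U = -1365
C(H) = H² (C(H) = 1*H² = H²)
W(K) = 1 + K (W(K) = 2 - (1² - K) = 2 - (1 - K) = 2 + (-1 + K) = 1 + K)
(U + W(-32)) + 3377 = (-1365 + (1 - 32)) + 3377 = (-1365 - 31) + 3377 = -1396 + 3377 = 1981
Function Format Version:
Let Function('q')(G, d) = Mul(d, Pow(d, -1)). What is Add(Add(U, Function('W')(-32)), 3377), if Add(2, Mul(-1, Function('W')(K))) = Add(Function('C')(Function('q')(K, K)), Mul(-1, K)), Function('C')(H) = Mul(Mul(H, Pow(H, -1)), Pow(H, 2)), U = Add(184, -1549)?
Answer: 1981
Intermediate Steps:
Function('q')(G, d) = 1
U = -1365
Function('C')(H) = Pow(H, 2) (Function('C')(H) = Mul(1, Pow(H, 2)) = Pow(H, 2))
Function('W')(K) = Add(1, K) (Function('W')(K) = Add(2, Mul(-1, Add(Pow(1, 2), Mul(-1, K)))) = Add(2, Mul(-1, Add(1, Mul(-1, K)))) = Add(2, Add(-1, K)) = Add(1, K))
Add(Add(U, Function('W')(-32)), 3377) = Add(Add(-1365, Add(1, -32)), 3377) = Add(Add(-1365, -31), 3377) = Add(-1396, 3377) = 1981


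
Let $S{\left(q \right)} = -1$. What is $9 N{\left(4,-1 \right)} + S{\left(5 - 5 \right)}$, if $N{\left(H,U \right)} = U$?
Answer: $-10$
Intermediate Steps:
$9 N{\left(4,-1 \right)} + S{\left(5 - 5 \right)} = 9 \left(-1\right) - 1 = -9 - 1 = -10$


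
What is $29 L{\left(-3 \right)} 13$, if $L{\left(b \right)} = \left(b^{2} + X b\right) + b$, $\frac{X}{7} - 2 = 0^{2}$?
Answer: $-13572$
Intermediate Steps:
$X = 14$ ($X = 14 + 7 \cdot 0^{2} = 14 + 7 \cdot 0 = 14 + 0 = 14$)
$L{\left(b \right)} = b^{2} + 15 b$ ($L{\left(b \right)} = \left(b^{2} + 14 b\right) + b = b^{2} + 15 b$)
$29 L{\left(-3 \right)} 13 = 29 \left(- 3 \left(15 - 3\right)\right) 13 = 29 \left(\left(-3\right) 12\right) 13 = 29 \left(-36\right) 13 = \left(-1044\right) 13 = -13572$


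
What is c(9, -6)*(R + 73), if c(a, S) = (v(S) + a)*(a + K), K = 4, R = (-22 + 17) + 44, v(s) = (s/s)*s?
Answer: 4368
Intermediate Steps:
v(s) = s (v(s) = 1*s = s)
R = 39 (R = -5 + 44 = 39)
c(a, S) = (4 + a)*(S + a) (c(a, S) = (S + a)*(a + 4) = (S + a)*(4 + a) = (4 + a)*(S + a))
c(9, -6)*(R + 73) = (9**2 + 4*(-6) + 4*9 - 6*9)*(39 + 73) = (81 - 24 + 36 - 54)*112 = 39*112 = 4368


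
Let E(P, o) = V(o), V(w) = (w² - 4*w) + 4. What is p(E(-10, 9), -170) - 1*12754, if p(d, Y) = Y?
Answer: -12924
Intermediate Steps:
V(w) = 4 + w² - 4*w
E(P, o) = 4 + o² - 4*o
p(E(-10, 9), -170) - 1*12754 = -170 - 1*12754 = -170 - 12754 = -12924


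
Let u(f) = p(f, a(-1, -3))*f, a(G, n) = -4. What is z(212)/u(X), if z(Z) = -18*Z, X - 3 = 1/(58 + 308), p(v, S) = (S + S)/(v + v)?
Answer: 954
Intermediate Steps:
p(v, S) = S/v (p(v, S) = (2*S)/((2*v)) = (2*S)*(1/(2*v)) = S/v)
X = 1099/366 (X = 3 + 1/(58 + 308) = 3 + 1/366 = 1099/366 ≈ 3.0027)
u(f) = -4 (u(f) = (-4/f)*f = -4)
z(212)/u(X) = -18*212/(-4) = -3816*(-¼) = 954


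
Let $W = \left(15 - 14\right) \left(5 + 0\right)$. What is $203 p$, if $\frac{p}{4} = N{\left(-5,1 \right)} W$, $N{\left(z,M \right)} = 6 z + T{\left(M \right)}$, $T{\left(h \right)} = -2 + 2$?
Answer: $-121800$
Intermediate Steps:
$T{\left(h \right)} = 0$
$N{\left(z,M \right)} = 6 z$ ($N{\left(z,M \right)} = 6 z + 0 = 6 z$)
$W = 5$ ($W = 1 \cdot 5 = 5$)
$p = -600$ ($p = 4 \cdot 6 \left(-5\right) 5 = 4 \left(\left(-30\right) 5\right) = 4 \left(-150\right) = -600$)
$203 p = 203 \left(-600\right) = -121800$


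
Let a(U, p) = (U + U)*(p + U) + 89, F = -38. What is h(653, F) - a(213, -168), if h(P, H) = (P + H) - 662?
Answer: -19306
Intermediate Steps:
h(P, H) = -662 + H + P (h(P, H) = (H + P) - 662 = -662 + H + P)
a(U, p) = 89 + 2*U*(U + p) (a(U, p) = (2*U)*(U + p) + 89 = 2*U*(U + p) + 89 = 89 + 2*U*(U + p))
h(653, F) - a(213, -168) = (-662 - 38 + 653) - (89 + 2*213² + 2*213*(-168)) = -47 - (89 + 2*45369 - 71568) = -47 - (89 + 90738 - 71568) = -47 - 1*19259 = -47 - 19259 = -19306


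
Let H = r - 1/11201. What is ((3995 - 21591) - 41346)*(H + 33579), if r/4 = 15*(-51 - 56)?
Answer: -17930625460436/11201 ≈ -1.6008e+9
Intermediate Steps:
r = -6420 (r = 4*(15*(-51 - 56)) = 4*(15*(-107)) = 4*(-1605) = -6420)
H = -71910421/11201 (H = -6420 - 1/11201 = -71910421/11201 ≈ -6420.0)
((3995 - 21591) - 41346)*(H + 33579) = ((3995 - 21591) - 41346)*(-71910421/11201 + 33579) = (-17596 - 41346)*(304207958/11201) = -58942*304207958/11201 = -17930625460436/11201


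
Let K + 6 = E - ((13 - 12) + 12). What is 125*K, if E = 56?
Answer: 4625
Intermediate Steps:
K = 37 (K = -6 + (56 - ((13 - 12) + 12)) = -6 + (56 - (1 + 12)) = -6 + (56 - 1*13) = -6 + (56 - 13) = -6 + 43 = 37)
125*K = 125*37 = 4625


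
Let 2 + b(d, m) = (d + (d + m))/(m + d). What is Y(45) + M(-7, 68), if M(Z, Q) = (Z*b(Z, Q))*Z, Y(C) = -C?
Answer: -6077/61 ≈ -99.623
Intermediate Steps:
b(d, m) = -2 + (m + 2*d)/(d + m) (b(d, m) = -2 + (d + (d + m))/(m + d) = -2 + (m + 2*d)/(d + m))
M(Z, Q) = -Q*Z**2/(Q + Z) (M(Z, Q) = (Z*(-Q/(Z + Q)))*Z = (Z*(-Q/(Q + Z)))*Z = (-Q*Z/(Q + Z))*Z = -Q*Z**2/(Q + Z))
Y(45) + M(-7, 68) = -1*45 - 1*68*(-7)**2/(68 - 7) = -45 - 1*68*49/61 = -45 - 1*68*49*1/61 = -45 - 3332/61 = -6077/61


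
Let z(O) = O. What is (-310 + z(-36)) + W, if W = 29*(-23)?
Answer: -1013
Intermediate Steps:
W = -667
(-310 + z(-36)) + W = (-310 - 36) - 667 = -346 - 667 = -1013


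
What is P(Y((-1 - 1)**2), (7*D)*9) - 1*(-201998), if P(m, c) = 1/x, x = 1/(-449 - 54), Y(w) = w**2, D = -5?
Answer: 201495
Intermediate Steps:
x = -1/503 (x = 1/(-503) = -1/503 ≈ -0.0019881)
P(m, c) = -503 (P(m, c) = 1/(-1/503) = -503)
P(Y((-1 - 1)**2), (7*D)*9) - 1*(-201998) = -503 - 1*(-201998) = -503 + 201998 = 201495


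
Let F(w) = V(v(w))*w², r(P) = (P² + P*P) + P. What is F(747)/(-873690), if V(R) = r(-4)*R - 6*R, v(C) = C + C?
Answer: -3056773302/145615 ≈ -20992.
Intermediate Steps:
r(P) = P + 2*P² (r(P) = (P² + P²) + P = 2*P² + P = P + 2*P²)
v(C) = 2*C
V(R) = 22*R (V(R) = (-4*(1 + 2*(-4)))*R - 6*R = (-4*(1 - 8))*R - 6*R = (-4*(-7))*R - 6*R = 28*R - 6*R = 22*R)
F(w) = 44*w³ (F(w) = (22*(2*w))*w² = (44*w)*w² = 44*w³)
F(747)/(-873690) = (44*747³)/(-873690) = (44*416832723)*(-1/873690) = 18340639812*(-1/873690) = -3056773302/145615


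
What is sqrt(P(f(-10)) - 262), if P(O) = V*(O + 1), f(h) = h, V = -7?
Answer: I*sqrt(199) ≈ 14.107*I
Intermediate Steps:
P(O) = -7 - 7*O (P(O) = -7*(O + 1) = -7*(1 + O) = -7 - 7*O)
sqrt(P(f(-10)) - 262) = sqrt((-7 - 7*(-10)) - 262) = sqrt((-7 + 70) - 262) = sqrt(63 - 262) = sqrt(-199) = I*sqrt(199)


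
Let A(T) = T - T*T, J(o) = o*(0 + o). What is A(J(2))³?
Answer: -1728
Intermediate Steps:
J(o) = o² (J(o) = o*o = o²)
A(T) = T - T²
A(J(2))³ = (2²*(1 - 1*2²))³ = (4*(1 - 1*4))³ = (4*(1 - 4))³ = (4*(-3))³ = (-12)³ = -1728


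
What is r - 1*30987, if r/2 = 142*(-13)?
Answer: -34679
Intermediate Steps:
r = -3692 (r = 2*(142*(-13)) = 2*(-1846) = -3692)
r - 1*30987 = -3692 - 1*30987 = -3692 - 30987 = -34679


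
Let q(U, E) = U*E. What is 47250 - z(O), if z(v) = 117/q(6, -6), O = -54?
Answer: 189013/4 ≈ 47253.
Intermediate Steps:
q(U, E) = E*U
z(v) = -13/4 (z(v) = 117/((-6*6)) = 117/(-36) = 117*(-1/36) = -13/4)
47250 - z(O) = 47250 - 1*(-13/4) = 47250 + 13/4 = 189013/4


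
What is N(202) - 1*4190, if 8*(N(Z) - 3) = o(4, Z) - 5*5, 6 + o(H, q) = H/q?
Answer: -3386225/808 ≈ -4190.9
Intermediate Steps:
o(H, q) = -6 + H/q
N(Z) = -7/8 + 1/(2*Z) (N(Z) = 3 + ((-6 + 4/Z) - 5*5)/8 = 3 + ((-6 + 4/Z) - 25)/8 = 3 + (-31 + 4/Z)/8 = 3 + (-31/8 + 1/(2*Z)) = -7/8 + 1/(2*Z))
N(202) - 1*4190 = (⅛)*(4 - 7*202)/202 - 1*4190 = (⅛)*(1/202)*(4 - 1414) - 4190 = (⅛)*(1/202)*(-1410) - 4190 = -705/808 - 4190 = -3386225/808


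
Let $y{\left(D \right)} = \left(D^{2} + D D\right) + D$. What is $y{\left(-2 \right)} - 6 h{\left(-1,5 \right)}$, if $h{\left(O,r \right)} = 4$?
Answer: $-18$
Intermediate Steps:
$y{\left(D \right)} = D + 2 D^{2}$ ($y{\left(D \right)} = \left(D^{2} + D^{2}\right) + D = 2 D^{2} + D = D + 2 D^{2}$)
$y{\left(-2 \right)} - 6 h{\left(-1,5 \right)} = - 2 \left(1 + 2 \left(-2\right)\right) - 24 = - 2 \left(1 - 4\right) - 24 = \left(-2\right) \left(-3\right) - 24 = 6 - 24 = -18$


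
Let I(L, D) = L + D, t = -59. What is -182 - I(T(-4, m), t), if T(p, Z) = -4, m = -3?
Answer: -119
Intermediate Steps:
I(L, D) = D + L
-182 - I(T(-4, m), t) = -182 - (-59 - 4) = -182 - 1*(-63) = -182 + 63 = -119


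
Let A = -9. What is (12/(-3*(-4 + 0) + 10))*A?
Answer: -54/11 ≈ -4.9091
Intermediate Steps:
(12/(-3*(-4 + 0) + 10))*A = (12/(-3*(-4 + 0) + 10))*(-9) = (12/(-3*(-4) + 10))*(-9) = (12/(12 + 10))*(-9) = (12/22)*(-9) = (12*(1/22))*(-9) = (6/11)*(-9) = -54/11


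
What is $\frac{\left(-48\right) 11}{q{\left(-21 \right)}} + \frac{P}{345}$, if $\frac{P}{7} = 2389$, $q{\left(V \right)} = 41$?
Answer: $\frac{503483}{14145} \approx 35.594$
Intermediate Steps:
$P = 16723$ ($P = 7 \cdot 2389 = 16723$)
$\frac{\left(-48\right) 11}{q{\left(-21 \right)}} + \frac{P}{345} = \frac{\left(-48\right) 11}{41} + \frac{16723}{345} = \left(-528\right) \frac{1}{41} + 16723 \cdot \frac{1}{345} = - \frac{528}{41} + \frac{16723}{345} = \frac{503483}{14145}$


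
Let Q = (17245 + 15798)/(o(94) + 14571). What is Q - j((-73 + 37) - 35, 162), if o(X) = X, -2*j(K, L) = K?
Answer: -975129/29330 ≈ -33.247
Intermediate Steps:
j(K, L) = -K/2
Q = 33043/14665 (Q = (17245 + 15798)/(94 + 14571) = 33043/14665 ≈ 2.2532)
Q - j((-73 + 37) - 35, 162) = 33043/14665 - (-1)*((-73 + 37) - 35)/2 = 33043/14665 - (-1)*(-36 - 35)/2 = 33043/14665 - (-1)*(-71)/2 = 33043/14665 - 1*71/2 = 33043/14665 - 71/2 = -975129/29330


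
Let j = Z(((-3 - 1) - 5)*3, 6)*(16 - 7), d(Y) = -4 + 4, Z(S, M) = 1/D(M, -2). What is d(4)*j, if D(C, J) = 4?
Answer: 0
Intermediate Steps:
Z(S, M) = ¼ (Z(S, M) = 1/4 = ¼)
d(Y) = 0
j = 9/4 (j = (16 - 7)/4 = (¼)*9 = 9/4 ≈ 2.2500)
d(4)*j = 0*(9/4) = 0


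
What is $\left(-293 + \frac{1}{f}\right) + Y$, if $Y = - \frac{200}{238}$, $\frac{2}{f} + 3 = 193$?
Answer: $- \frac{23662}{119} \approx -198.84$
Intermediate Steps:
$f = \frac{1}{95}$ ($f = \frac{2}{-3 + 193} = \frac{2}{190} = 2 \cdot \frac{1}{190} = \frac{1}{95} \approx 0.010526$)
$Y = - \frac{100}{119}$ ($Y = \left(-200\right) \frac{1}{238} = - \frac{100}{119} \approx -0.84034$)
$\left(-293 + \frac{1}{f}\right) + Y = \left(-293 + \frac{1}{\frac{1}{95}}\right) - \frac{100}{119} = \left(-293 + 95\right) - \frac{100}{119} = -198 - \frac{100}{119} = - \frac{23662}{119}$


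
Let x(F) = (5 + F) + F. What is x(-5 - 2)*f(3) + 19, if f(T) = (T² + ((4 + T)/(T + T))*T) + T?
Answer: -241/2 ≈ -120.50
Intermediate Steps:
f(T) = 2 + T² + 3*T/2 (f(T) = (T² + ((4 + T)/((2*T)))*T) + T = (T² + ((4 + T)*(1/(2*T)))*T) + T = (T² + ((4 + T)/(2*T))*T) + T = (T² + (2 + T/2)) + T = (2 + T² + T/2) + T = 2 + T² + 3*T/2)
x(F) = 5 + 2*F
x(-5 - 2)*f(3) + 19 = (5 + 2*(-5 - 2))*(2 + 3² + (3/2)*3) + 19 = (5 + 2*(-7))*(2 + 9 + 9/2) + 19 = (5 - 14)*(31/2) + 19 = -9*31/2 + 19 = -279/2 + 19 = -241/2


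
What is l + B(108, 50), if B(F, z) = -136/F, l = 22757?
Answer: 614405/27 ≈ 22756.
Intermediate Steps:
l + B(108, 50) = 22757 - 136/108 = 22757 - 136*1/108 = 22757 - 34/27 = 614405/27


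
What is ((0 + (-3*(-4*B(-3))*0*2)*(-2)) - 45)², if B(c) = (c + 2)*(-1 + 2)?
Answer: 2025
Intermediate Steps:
B(c) = 2 + c (B(c) = (2 + c)*1 = 2 + c)
((0 + (-3*(-4*B(-3))*0*2)*(-2)) - 45)² = ((0 + (-3*(-4*(2 - 3))*0*2)*(-2)) - 45)² = ((0 + (-3*(-4*(-1))*0*2)*(-2)) - 45)² = ((0 + (-12*0*2)*(-2)) - 45)² = ((0 + (-3*0*2)*(-2)) - 45)² = ((0 + (0*2)*(-2)) - 45)² = ((0 + 0*(-2)) - 45)² = ((0 + 0) - 45)² = (0 - 45)² = (-45)² = 2025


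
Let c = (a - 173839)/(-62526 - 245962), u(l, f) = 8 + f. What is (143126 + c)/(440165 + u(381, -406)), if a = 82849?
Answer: 22076372239/67831421148 ≈ 0.32546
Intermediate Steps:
c = 45495/154244 (c = (82849 - 173839)/(-62526 - 245962) = -90990/(-308488) = -90990*(-1/308488) = 45495/154244 ≈ 0.29495)
(143126 + c)/(440165 + u(381, -406)) = (143126 + 45495/154244)/(440165 + (8 - 406)) = 22076372239/(154244*(440165 - 398)) = (22076372239/154244)/439767 = (22076372239/154244)*(1/439767) = 22076372239/67831421148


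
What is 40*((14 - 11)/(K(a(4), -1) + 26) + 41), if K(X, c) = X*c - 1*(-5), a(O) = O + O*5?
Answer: 11600/7 ≈ 1657.1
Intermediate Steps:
a(O) = 6*O (a(O) = O + 5*O = 6*O)
K(X, c) = 5 + X*c (K(X, c) = X*c + 5 = 5 + X*c)
40*((14 - 11)/(K(a(4), -1) + 26) + 41) = 40*((14 - 11)/((5 + (6*4)*(-1)) + 26) + 41) = 40*(3/((5 + 24*(-1)) + 26) + 41) = 40*(3/((5 - 24) + 26) + 41) = 40*(3/(-19 + 26) + 41) = 40*(3/7 + 41) = 40*(290/7) = 11600/7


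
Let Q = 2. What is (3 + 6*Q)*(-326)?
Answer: -4890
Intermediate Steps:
(3 + 6*Q)*(-326) = (3 + 6*2)*(-326) = (3 + 12)*(-326) = 15*(-326) = -4890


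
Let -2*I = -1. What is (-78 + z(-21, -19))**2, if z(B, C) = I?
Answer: 24025/4 ≈ 6006.3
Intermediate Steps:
I = 1/2 (I = -1/2*(-1) = 1/2 ≈ 0.50000)
z(B, C) = 1/2
(-78 + z(-21, -19))**2 = (-78 + 1/2)**2 = (-155/2)**2 = 24025/4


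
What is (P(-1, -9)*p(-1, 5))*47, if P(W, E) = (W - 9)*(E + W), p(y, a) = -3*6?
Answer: -84600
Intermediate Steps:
p(y, a) = -18
P(W, E) = (-9 + W)*(E + W)
(P(-1, -9)*p(-1, 5))*47 = (((-1)**2 - 9*(-9) - 9*(-1) - 9*(-1))*(-18))*47 = ((1 + 81 + 9 + 9)*(-18))*47 = (100*(-18))*47 = -1800*47 = -84600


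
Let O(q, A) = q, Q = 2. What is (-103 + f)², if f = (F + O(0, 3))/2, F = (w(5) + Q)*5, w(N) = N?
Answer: 29241/4 ≈ 7310.3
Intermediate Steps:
F = 35 (F = (5 + 2)*5 = 7*5 = 35)
f = 35/2 (f = (35 + 0)/2 = (½)*35 = 35/2 ≈ 17.500)
(-103 + f)² = (-103 + 35/2)² = (-171/2)² = 29241/4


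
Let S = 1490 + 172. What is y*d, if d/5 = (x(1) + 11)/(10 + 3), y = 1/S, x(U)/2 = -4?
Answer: 5/7202 ≈ 0.00069425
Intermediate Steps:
S = 1662
x(U) = -8 (x(U) = 2*(-4) = -8)
y = 1/1662 ≈ 0.00060168
d = 15/13 (d = 5*((-8 + 11)/(10 + 3)) = 5*(3/13) = 15/13 ≈ 1.1538)
y*d = (1/1662)*(15/13) = 5/7202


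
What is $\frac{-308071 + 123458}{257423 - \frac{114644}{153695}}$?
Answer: $- \frac{28374095035}{39564513341} \approx -0.71716$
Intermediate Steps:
$\frac{-308071 + 123458}{257423 - \frac{114644}{153695}} = - \frac{184613}{257423 - \frac{114644}{153695}} = - \frac{184613}{\frac{39564513341}{153695}} = \left(-184613\right) \frac{153695}{39564513341} = - \frac{28374095035}{39564513341}$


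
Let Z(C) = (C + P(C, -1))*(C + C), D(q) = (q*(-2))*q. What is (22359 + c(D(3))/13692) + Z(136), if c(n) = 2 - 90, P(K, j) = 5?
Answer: 207813731/3423 ≈ 60711.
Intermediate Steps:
D(q) = -2*q**2 (D(q) = (-2*q)*q = -2*q**2)
c(n) = -88
Z(C) = 2*C*(5 + C) (Z(C) = (C + 5)*(C + C) = (5 + C)*(2*C) = 2*C*(5 + C))
(22359 + c(D(3))/13692) + Z(136) = (22359 - 88/13692) + 2*136*(5 + 136) = (22359 - 88*1/13692) + 2*136*141 = (22359 - 22/3423) + 38352 = 76534835/3423 + 38352 = 207813731/3423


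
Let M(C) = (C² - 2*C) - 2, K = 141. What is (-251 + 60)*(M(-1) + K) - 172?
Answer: -27294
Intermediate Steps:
M(C) = -2 + C² - 2*C
(-251 + 60)*(M(-1) + K) - 172 = (-251 + 60)*((-2 + (-1)² - 2*(-1)) + 141) - 172 = -191*((-2 + 1 + 2) + 141) - 172 = -191*(1 + 141) - 172 = -191*142 - 172 = -27122 - 172 = -27294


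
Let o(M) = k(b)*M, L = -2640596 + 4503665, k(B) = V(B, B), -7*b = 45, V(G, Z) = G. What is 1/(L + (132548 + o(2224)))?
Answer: 7/13869239 ≈ 5.0471e-7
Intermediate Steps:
b = -45/7 (b = -1/7*45 = -45/7 ≈ -6.4286)
k(B) = B
L = 1863069
o(M) = -45*M/7
1/(L + (132548 + o(2224))) = 1/(1863069 + (132548 - 45/7*2224)) = 1/(1863069 + (132548 - 100080/7)) = 1/(1863069 + 827756/7) = 1/(13869239/7) = 7/13869239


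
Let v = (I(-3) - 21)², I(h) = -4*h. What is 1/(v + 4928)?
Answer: 1/5009 ≈ 0.00019964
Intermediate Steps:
v = 81 (v = (-4*(-3) - 21)² = (12 - 21)² = (-9)² = 81)
1/(v + 4928) = 1/(81 + 4928) = 1/5009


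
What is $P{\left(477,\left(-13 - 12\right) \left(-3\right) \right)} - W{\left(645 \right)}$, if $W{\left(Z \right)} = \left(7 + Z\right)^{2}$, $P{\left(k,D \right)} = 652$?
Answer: $-424452$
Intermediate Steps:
$P{\left(477,\left(-13 - 12\right) \left(-3\right) \right)} - W{\left(645 \right)} = 652 - \left(7 + 645\right)^{2} = 652 - 652^{2} = 652 - 425104 = -424452$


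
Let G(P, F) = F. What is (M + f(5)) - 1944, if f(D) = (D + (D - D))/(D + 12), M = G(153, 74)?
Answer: -31785/17 ≈ -1869.7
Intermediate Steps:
M = 74
f(D) = D/(12 + D) (f(D) = (D + 0)/(12 + D) = D/(12 + D))
(M + f(5)) - 1944 = (74 + 5/(12 + 5)) - 1944 = (74 + 5/17) - 1944 = 1263/17 - 1944 = -31785/17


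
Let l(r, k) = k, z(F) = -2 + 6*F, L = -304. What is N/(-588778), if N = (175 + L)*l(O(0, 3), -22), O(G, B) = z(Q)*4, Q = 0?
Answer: -1419/294389 ≈ -0.0048202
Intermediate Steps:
O(G, B) = -8 (O(G, B) = (-2 + 6*0)*4 = (-2 + 0)*4 = -2*4 = -8)
N = 2838 (N = (175 - 304)*(-22) = -129*(-22) = 2838)
N/(-588778) = 2838/(-588778) = 2838*(-1/588778) = -1419/294389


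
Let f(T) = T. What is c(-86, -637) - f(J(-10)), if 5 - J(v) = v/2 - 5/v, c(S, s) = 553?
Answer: 1087/2 ≈ 543.50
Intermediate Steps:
J(v) = 5 + 5/v - v/2 (J(v) = 5 - (v/2 - 5/v) = 5 + (5/v - v/2) = 5 + 5/v - v/2)
c(-86, -637) - f(J(-10)) = 553 - (5 + 5/(-10) - ½*(-10)) = 553 - (5 + 5*(-⅒) + 5) = 553 - (5 - ½ + 5) = 553 - 1*19/2 = 553 - 19/2 = 1087/2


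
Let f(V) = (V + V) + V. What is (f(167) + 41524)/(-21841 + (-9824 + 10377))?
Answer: -42025/21288 ≈ -1.9741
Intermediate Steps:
f(V) = 3*V (f(V) = 2*V + V = 3*V)
(f(167) + 41524)/(-21841 + (-9824 + 10377)) = (3*167 + 41524)/(-21841 + (-9824 + 10377)) = (501 + 41524)/(-21841 + 553) = 42025/(-21288) = 42025*(-1/21288) = -42025/21288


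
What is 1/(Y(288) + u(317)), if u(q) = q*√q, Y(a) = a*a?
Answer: 82944/6847852123 - 317*√317/6847852123 ≈ 1.1288e-5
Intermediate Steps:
Y(a) = a²
u(q) = q^(3/2)
1/(Y(288) + u(317)) = 1/(288² + 317^(3/2)) = 1/(82944 + 317*√317)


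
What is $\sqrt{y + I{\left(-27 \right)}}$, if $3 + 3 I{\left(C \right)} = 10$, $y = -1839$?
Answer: $\frac{i \sqrt{16530}}{3} \approx 42.856 i$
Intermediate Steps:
$I{\left(C \right)} = \frac{7}{3}$ ($I{\left(C \right)} = -1 + \frac{1}{3} \cdot 10 = -1 + \frac{10}{3} = \frac{7}{3}$)
$\sqrt{y + I{\left(-27 \right)}} = \sqrt{-1839 + \frac{7}{3}} = \sqrt{- \frac{5510}{3}} = \frac{i \sqrt{16530}}{3}$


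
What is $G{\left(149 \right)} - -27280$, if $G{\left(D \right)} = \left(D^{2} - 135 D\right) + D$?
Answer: $29515$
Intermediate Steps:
$G{\left(D \right)} = D^{2} - 134 D$
$G{\left(149 \right)} - -27280 = 149 \left(-134 + 149\right) - -27280 = 149 \cdot 15 + 27280 = 2235 + 27280 = 29515$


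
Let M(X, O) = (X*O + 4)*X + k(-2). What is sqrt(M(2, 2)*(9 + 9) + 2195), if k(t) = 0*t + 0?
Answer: sqrt(2483) ≈ 49.830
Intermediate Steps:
k(t) = 0 (k(t) = 0 + 0 = 0)
M(X, O) = X*(4 + O*X) (M(X, O) = (X*O + 4)*X + 0 = (O*X + 4)*X + 0 = (4 + O*X)*X + 0 = X*(4 + O*X) + 0 = X*(4 + O*X))
sqrt(M(2, 2)*(9 + 9) + 2195) = sqrt((2*(4 + 2*2))*(9 + 9) + 2195) = sqrt((2*(4 + 4))*18 + 2195) = sqrt((2*8)*18 + 2195) = sqrt(16*18 + 2195) = sqrt(288 + 2195) = sqrt(2483)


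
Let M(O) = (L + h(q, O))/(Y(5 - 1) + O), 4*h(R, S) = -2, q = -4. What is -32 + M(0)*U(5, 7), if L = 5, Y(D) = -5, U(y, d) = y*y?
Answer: -109/2 ≈ -54.500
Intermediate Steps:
U(y, d) = y²
h(R, S) = -½ (h(R, S) = (¼)*(-2) = -½)
M(O) = 9/(2*(-5 + O)) (M(O) = (5 - ½)/(-5 + O) = 9/(2*(-5 + O)))
-32 + M(0)*U(5, 7) = -32 + (9/(2*(-5 + 0)))*5² = -32 + ((9/2)/(-5))*25 = -32 + ((9/2)*(-⅕))*25 = -32 - 9/10*25 = -32 - 45/2 = -109/2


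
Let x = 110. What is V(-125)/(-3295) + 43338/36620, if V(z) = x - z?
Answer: 13419301/12066290 ≈ 1.1121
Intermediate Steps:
V(z) = 110 - z
V(-125)/(-3295) + 43338/36620 = (110 - 1*(-125))/(-3295) + 43338/36620 = (110 + 125)*(-1/3295) + 43338*(1/36620) = 235*(-1/3295) + 21669/18310 = -47/659 + 21669/18310 = 13419301/12066290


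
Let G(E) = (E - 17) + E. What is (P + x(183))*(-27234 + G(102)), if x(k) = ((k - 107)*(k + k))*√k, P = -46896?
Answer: 1268396112 - 752339352*√183 ≈ -8.9091e+9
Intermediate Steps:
x(k) = 2*k^(3/2)*(-107 + k) (x(k) = ((-107 + k)*(2*k))*√k = (2*k*(-107 + k))*√k = 2*k^(3/2)*(-107 + k))
G(E) = -17 + 2*E (G(E) = (-17 + E) + E = -17 + 2*E)
(P + x(183))*(-27234 + G(102)) = (-46896 + 2*183^(3/2)*(-107 + 183))*(-27234 + (-17 + 2*102)) = (-46896 + 2*(183*√183)*76)*(-27234 + (-17 + 204)) = (-46896 + 27816*√183)*(-27234 + 187) = (-46896 + 27816*√183)*(-27047) = 1268396112 - 752339352*√183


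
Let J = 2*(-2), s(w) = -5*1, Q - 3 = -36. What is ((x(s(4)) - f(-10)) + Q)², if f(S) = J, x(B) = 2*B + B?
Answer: 1936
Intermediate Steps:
Q = -33 (Q = 3 - 36 = -33)
s(w) = -5
x(B) = 3*B
J = -4
f(S) = -4
((x(s(4)) - f(-10)) + Q)² = ((3*(-5) - 1*(-4)) - 33)² = ((-15 + 4) - 33)² = (-11 - 33)² = (-44)² = 1936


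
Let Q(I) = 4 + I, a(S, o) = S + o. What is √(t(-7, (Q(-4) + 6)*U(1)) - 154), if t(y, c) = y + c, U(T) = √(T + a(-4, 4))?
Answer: I*√155 ≈ 12.45*I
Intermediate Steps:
U(T) = √T (U(T) = √(T + (-4 + 4)) = √(T + 0) = √T)
t(y, c) = c + y
√(t(-7, (Q(-4) + 6)*U(1)) - 154) = √((((4 - 4) + 6)*√1 - 7) - 154) = √(((0 + 6)*1 - 7) - 154) = √((6*1 - 7) - 154) = √((6 - 7) - 154) = √(-1 - 154) = √(-155) = I*√155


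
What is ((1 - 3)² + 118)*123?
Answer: 15006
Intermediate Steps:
((1 - 3)² + 118)*123 = ((-2)² + 118)*123 = (4 + 118)*123 = 122*123 = 15006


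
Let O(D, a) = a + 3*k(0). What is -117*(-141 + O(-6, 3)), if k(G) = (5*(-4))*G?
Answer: 16146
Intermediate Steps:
k(G) = -20*G
O(D, a) = a (O(D, a) = a + 3*(-20*0) = a + 3*0 = a + 0 = a)
-117*(-141 + O(-6, 3)) = -117*(-141 + 3) = -117*(-138) = 16146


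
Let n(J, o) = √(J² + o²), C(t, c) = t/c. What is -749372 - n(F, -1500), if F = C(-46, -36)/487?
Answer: -749372 - √172896201000529/8766 ≈ -7.5087e+5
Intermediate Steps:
F = 23/8766 (F = -46/(-36)/487 = -46*(-1/36)*(1/487) = (23/18)*(1/487) = 23/8766 ≈ 0.0026238)
-749372 - n(F, -1500) = -749372 - √((23/8766)² + (-1500)²) = -749372 - √(529/76842756 + 2250000) = -749372 - √(172896201000529/76842756) = -749372 - √172896201000529/8766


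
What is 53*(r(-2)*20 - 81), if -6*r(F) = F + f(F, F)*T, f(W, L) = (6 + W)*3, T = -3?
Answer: 7261/3 ≈ 2420.3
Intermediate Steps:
f(W, L) = 18 + 3*W
r(F) = 9 + 4*F/3 (r(F) = -(F + (18 + 3*F)*(-3))/6 = -(F + (-54 - 9*F))/6 = -(-54 - 8*F)/6 = 9 + 4*F/3)
53*(r(-2)*20 - 81) = 53*((9 + (4/3)*(-2))*20 - 81) = 53*((9 - 8/3)*20 - 81) = 53*((19/3)*20 - 81) = 53*(380/3 - 81) = 53*(137/3) = 7261/3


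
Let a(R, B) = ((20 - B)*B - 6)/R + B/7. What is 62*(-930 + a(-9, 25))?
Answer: -3561776/63 ≈ -56536.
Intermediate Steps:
a(R, B) = B/7 + (-6 + B*(20 - B))/R (a(R, B) = (B*(20 - B) - 6)/R + B*(⅐) = (-6 + B*(20 - B))/R + B/7 = B/7 + (-6 + B*(20 - B))/R)
62*(-930 + a(-9, 25)) = 62*(-930 + (-6 - 1*25² + 20*25 + (⅐)*25*(-9))/(-9)) = 62*(-930 - (-6 - 1*625 + 500 - 225/7)/9) = 62*(-930 - (-6 - 625 + 500 - 225/7)/9) = 62*(-930 - ⅑*(-1142/7)) = 62*(-930 + 1142/63) = 62*(-57448/63) = -3561776/63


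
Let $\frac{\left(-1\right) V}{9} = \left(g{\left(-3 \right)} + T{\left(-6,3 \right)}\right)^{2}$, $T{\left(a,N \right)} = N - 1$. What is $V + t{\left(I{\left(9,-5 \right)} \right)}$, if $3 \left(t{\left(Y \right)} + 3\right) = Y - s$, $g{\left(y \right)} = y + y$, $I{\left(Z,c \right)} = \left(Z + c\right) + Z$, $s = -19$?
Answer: $- \frac{409}{3} \approx -136.33$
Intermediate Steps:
$I{\left(Z,c \right)} = c + 2 Z$
$g{\left(y \right)} = 2 y$
$T{\left(a,N \right)} = -1 + N$ ($T{\left(a,N \right)} = N - 1 = -1 + N$)
$t{\left(Y \right)} = \frac{10}{3} + \frac{Y}{3}$ ($t{\left(Y \right)} = -3 + \frac{Y - -19}{3} = -3 + \frac{Y + 19}{3} = -3 + \frac{19 + Y}{3} = -3 + \left(\frac{19}{3} + \frac{Y}{3}\right) = \frac{10}{3} + \frac{Y}{3}$)
$V = -144$ ($V = - 9 \left(2 \left(-3\right) + \left(-1 + 3\right)\right)^{2} = - 9 \left(-6 + 2\right)^{2} = - 9 \left(-4\right)^{2} = \left(-9\right) 16 = -144$)
$V + t{\left(I{\left(9,-5 \right)} \right)} = -144 + \left(\frac{10}{3} + \frac{-5 + 2 \cdot 9}{3}\right) = -144 + \left(\frac{10}{3} + \frac{-5 + 18}{3}\right) = -144 + \left(\frac{10}{3} + \frac{1}{3} \cdot 13\right) = -144 + \left(\frac{10}{3} + \frac{13}{3}\right) = -144 + \frac{23}{3} = - \frac{409}{3}$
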